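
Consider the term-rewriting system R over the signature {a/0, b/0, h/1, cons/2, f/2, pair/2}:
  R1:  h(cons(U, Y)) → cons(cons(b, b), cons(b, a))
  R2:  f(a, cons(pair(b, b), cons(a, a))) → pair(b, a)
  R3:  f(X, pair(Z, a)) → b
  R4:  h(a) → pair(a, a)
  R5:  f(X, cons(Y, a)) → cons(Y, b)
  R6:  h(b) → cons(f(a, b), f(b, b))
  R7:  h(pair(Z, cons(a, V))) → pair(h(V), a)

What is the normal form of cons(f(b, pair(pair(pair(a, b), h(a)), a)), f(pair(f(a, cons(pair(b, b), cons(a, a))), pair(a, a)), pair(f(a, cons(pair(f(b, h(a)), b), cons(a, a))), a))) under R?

cons(b, b)

1. cons(f(b, pair(pair(pair(a, b), h(a)), a)), f(pair(f(a, cons(pair(b, b), cons(a, a))), pair(a, a)), pair(f(a, cons(pair(f(b, h(a)), b), cons(a, a))), a)))  →  cons(b, f(pair(f(a, cons(pair(b, b), cons(a, a))), pair(a, a)), pair(f(a, cons(pair(f(b, h(a)), b), cons(a, a))), a)))   [R3 at 1]
2. cons(b, f(pair(f(a, cons(pair(b, b), cons(a, a))), pair(a, a)), pair(f(a, cons(pair(f(b, h(a)), b), cons(a, a))), a)))  →  cons(b, b)   [R3 at 2]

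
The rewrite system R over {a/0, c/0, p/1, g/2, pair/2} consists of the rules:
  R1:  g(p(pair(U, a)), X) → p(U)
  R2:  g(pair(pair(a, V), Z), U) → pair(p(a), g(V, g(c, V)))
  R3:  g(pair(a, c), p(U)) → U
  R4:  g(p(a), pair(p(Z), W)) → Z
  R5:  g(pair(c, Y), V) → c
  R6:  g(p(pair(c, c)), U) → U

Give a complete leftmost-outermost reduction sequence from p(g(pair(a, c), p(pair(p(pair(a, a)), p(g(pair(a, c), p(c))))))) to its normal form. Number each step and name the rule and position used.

p(pair(p(pair(a, a)), p(c)))

1. p(g(pair(a, c), p(pair(p(pair(a, a)), p(g(pair(a, c), p(c)))))))  →  p(pair(p(pair(a, a)), p(g(pair(a, c), p(c)))))   [R3 at 1]
2. p(pair(p(pair(a, a)), p(g(pair(a, c), p(c)))))  →  p(pair(p(pair(a, a)), p(c)))   [R3 at 1.2.1]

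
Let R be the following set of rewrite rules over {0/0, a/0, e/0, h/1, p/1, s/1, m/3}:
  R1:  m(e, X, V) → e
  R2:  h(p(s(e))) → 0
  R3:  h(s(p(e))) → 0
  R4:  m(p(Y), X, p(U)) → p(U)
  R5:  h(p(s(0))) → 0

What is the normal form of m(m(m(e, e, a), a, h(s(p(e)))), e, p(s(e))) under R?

1. m(m(m(e, e, a), a, h(s(p(e)))), e, p(s(e)))  →  m(m(e, a, h(s(p(e)))), e, p(s(e)))   [R1 at 1.1]
2. m(m(e, a, h(s(p(e)))), e, p(s(e)))  →  m(e, e, p(s(e)))   [R1 at 1]
3. m(e, e, p(s(e)))  →  e   [R1 at ε]

e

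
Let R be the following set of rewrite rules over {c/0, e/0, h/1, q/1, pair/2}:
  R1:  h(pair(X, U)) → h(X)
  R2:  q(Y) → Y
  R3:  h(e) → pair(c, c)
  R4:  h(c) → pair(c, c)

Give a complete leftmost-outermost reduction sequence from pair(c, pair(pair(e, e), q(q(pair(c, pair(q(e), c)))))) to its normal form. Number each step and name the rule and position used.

pair(c, pair(pair(e, e), pair(c, pair(e, c))))

1. pair(c, pair(pair(e, e), q(q(pair(c, pair(q(e), c))))))  →  pair(c, pair(pair(e, e), q(pair(c, pair(q(e), c)))))   [R2 at 2.2]
2. pair(c, pair(pair(e, e), q(pair(c, pair(q(e), c)))))  →  pair(c, pair(pair(e, e), pair(c, pair(q(e), c))))   [R2 at 2.2]
3. pair(c, pair(pair(e, e), pair(c, pair(q(e), c))))  →  pair(c, pair(pair(e, e), pair(c, pair(e, c))))   [R2 at 2.2.2.1]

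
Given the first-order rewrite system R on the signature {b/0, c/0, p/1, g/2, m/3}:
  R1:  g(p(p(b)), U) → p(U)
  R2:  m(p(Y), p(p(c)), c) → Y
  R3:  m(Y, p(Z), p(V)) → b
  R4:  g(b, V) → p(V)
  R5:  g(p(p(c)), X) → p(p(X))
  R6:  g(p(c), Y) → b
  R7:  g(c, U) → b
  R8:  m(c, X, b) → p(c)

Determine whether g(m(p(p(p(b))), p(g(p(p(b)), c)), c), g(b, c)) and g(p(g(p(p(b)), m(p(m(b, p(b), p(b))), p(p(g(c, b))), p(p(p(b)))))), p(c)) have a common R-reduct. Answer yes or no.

Reduce t₁ = g(m(p(p(p(b))), p(g(p(p(b)), c)), c), g(b, c)):
1. g(m(p(p(p(b))), p(g(p(p(b)), c)), c), g(b, c))  →  g(m(p(p(p(b))), p(p(c)), c), g(b, c))   [R1 at 1.2.1]
2. g(m(p(p(p(b))), p(p(c)), c), g(b, c))  →  g(p(p(b)), g(b, c))   [R2 at 1]
3. g(p(p(b)), g(b, c))  →  p(g(b, c))   [R1 at ε]
4. p(g(b, c))  →  p(p(c))   [R4 at 1]

Reduce t₂ = g(p(g(p(p(b)), m(p(m(b, p(b), p(b))), p(p(g(c, b))), p(p(p(b)))))), p(c)):
1. g(p(g(p(p(b)), m(p(m(b, p(b), p(b))), p(p(g(c, b))), p(p(p(b)))))), p(c))  →  g(p(p(m(p(m(b, p(b), p(b))), p(p(g(c, b))), p(p(p(b)))))), p(c))   [R1 at 1.1]
2. g(p(p(m(p(m(b, p(b), p(b))), p(p(g(c, b))), p(p(p(b)))))), p(c))  →  g(p(p(b)), p(c))   [R3 at 1.1.1]
3. g(p(p(b)), p(c))  →  p(p(c))   [R1 at ε]

yes — NF(t₁) = p(p(c)), NF(t₂) = p(p(c))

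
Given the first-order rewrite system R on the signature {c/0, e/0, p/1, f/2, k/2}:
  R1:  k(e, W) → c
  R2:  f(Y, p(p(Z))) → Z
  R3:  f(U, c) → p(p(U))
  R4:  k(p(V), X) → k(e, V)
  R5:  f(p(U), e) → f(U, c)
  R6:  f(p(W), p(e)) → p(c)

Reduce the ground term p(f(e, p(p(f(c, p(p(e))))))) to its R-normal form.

p(e)

1. p(f(e, p(p(f(c, p(p(e)))))))  →  p(f(c, p(p(e))))   [R2 at 1]
2. p(f(c, p(p(e))))  →  p(e)   [R2 at 1]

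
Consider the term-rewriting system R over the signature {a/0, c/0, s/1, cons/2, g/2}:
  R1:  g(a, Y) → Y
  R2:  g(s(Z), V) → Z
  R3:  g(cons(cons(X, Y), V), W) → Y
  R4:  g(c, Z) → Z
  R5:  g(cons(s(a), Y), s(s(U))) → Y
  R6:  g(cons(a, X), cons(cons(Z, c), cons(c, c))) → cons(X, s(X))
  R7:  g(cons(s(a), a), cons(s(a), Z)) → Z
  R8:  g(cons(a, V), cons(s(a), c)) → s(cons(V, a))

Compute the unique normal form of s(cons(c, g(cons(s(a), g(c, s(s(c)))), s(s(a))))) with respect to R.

s(cons(c, s(s(c))))

1. s(cons(c, g(cons(s(a), g(c, s(s(c)))), s(s(a)))))  →  s(cons(c, g(c, s(s(c)))))   [R5 at 1.2]
2. s(cons(c, g(c, s(s(c)))))  →  s(cons(c, s(s(c))))   [R4 at 1.2]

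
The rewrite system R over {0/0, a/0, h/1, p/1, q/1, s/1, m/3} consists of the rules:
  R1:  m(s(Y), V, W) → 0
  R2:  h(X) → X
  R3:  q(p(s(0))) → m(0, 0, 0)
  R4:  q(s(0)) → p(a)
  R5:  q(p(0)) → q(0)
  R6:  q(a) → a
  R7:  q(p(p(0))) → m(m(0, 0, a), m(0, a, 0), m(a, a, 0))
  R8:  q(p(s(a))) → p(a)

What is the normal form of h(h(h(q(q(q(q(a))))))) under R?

1. h(h(h(q(q(q(q(a)))))))  →  h(h(q(q(q(q(a))))))   [R2 at ε]
2. h(h(q(q(q(q(a))))))  →  h(q(q(q(q(a)))))   [R2 at ε]
3. h(q(q(q(q(a)))))  →  q(q(q(q(a))))   [R2 at ε]
4. q(q(q(q(a))))  →  q(q(q(a)))   [R6 at 1.1.1]
5. q(q(q(a)))  →  q(q(a))   [R6 at 1.1]
6. q(q(a))  →  q(a)   [R6 at 1]
7. q(a)  →  a   [R6 at ε]

a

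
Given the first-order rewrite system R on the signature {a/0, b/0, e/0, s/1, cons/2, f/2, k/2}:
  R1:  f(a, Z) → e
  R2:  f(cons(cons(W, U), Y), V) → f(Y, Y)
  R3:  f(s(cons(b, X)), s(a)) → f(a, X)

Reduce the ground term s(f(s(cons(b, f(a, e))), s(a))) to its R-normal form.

1. s(f(s(cons(b, f(a, e))), s(a)))  →  s(f(a, f(a, e)))   [R3 at 1]
2. s(f(a, f(a, e)))  →  s(e)   [R1 at 1]

s(e)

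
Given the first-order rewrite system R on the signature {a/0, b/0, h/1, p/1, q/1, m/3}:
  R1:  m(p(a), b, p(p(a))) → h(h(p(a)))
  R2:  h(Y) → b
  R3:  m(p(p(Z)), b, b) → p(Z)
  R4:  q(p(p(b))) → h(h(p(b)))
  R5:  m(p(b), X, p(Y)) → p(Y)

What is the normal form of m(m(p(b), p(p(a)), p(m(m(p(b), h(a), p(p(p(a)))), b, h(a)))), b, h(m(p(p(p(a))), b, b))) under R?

1. m(m(p(b), p(p(a)), p(m(m(p(b), h(a), p(p(p(a)))), b, h(a)))), b, h(m(p(p(p(a))), b, b)))  →  m(p(m(m(p(b), h(a), p(p(p(a)))), b, h(a))), b, h(m(p(p(p(a))), b, b)))   [R5 at 1]
2. m(p(m(m(p(b), h(a), p(p(p(a)))), b, h(a))), b, h(m(p(p(p(a))), b, b)))  →  m(p(m(p(p(p(a))), b, h(a))), b, h(m(p(p(p(a))), b, b)))   [R5 at 1.1.1]
3. m(p(m(p(p(p(a))), b, h(a))), b, h(m(p(p(p(a))), b, b)))  →  m(p(m(p(p(p(a))), b, b)), b, h(m(p(p(p(a))), b, b)))   [R2 at 1.1.3]
4. m(p(m(p(p(p(a))), b, b)), b, h(m(p(p(p(a))), b, b)))  →  m(p(p(p(a))), b, h(m(p(p(p(a))), b, b)))   [R3 at 1.1]
5. m(p(p(p(a))), b, h(m(p(p(p(a))), b, b)))  →  m(p(p(p(a))), b, b)   [R2 at 3]
6. m(p(p(p(a))), b, b)  →  p(p(a))   [R3 at ε]

p(p(a))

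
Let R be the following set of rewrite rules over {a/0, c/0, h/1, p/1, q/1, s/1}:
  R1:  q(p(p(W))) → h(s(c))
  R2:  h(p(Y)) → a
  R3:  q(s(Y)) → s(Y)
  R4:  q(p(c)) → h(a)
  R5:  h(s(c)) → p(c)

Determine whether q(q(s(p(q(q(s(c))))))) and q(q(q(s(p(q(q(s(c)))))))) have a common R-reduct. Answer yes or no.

yes — NF(t₁) = s(p(s(c))), NF(t₂) = s(p(s(c)))

Reduce t₁ = q(q(s(p(q(q(s(c))))))):
1. q(q(s(p(q(q(s(c)))))))  →  q(s(p(q(q(s(c))))))   [R3 at 1]
2. q(s(p(q(q(s(c))))))  →  s(p(q(q(s(c)))))   [R3 at ε]
3. s(p(q(q(s(c)))))  →  s(p(q(s(c))))   [R3 at 1.1.1]
4. s(p(q(s(c))))  →  s(p(s(c)))   [R3 at 1.1]

Reduce t₂ = q(q(q(s(p(q(q(s(c)))))))):
1. q(q(q(s(p(q(q(s(c))))))))  →  q(q(s(p(q(q(s(c)))))))   [R3 at 1.1]
2. q(q(s(p(q(q(s(c)))))))  →  q(s(p(q(q(s(c))))))   [R3 at 1]
3. q(s(p(q(q(s(c))))))  →  s(p(q(q(s(c)))))   [R3 at ε]
4. s(p(q(q(s(c)))))  →  s(p(q(s(c))))   [R3 at 1.1.1]
5. s(p(q(s(c))))  →  s(p(s(c)))   [R3 at 1.1]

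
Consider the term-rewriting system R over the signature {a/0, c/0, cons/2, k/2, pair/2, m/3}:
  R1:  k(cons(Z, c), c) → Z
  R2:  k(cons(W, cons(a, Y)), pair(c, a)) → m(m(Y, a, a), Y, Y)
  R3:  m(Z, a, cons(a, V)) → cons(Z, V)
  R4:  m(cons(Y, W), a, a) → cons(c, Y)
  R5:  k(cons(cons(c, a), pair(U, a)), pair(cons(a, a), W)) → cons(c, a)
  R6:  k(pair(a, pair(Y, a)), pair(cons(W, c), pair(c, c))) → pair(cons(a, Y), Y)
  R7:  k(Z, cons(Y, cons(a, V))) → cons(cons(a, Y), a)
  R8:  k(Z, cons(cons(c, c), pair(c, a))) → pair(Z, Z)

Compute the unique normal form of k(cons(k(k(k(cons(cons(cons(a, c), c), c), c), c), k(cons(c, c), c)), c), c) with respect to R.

1. k(cons(k(k(k(cons(cons(cons(a, c), c), c), c), c), k(cons(c, c), c)), c), c)  →  k(k(k(cons(cons(cons(a, c), c), c), c), c), k(cons(c, c), c))   [R1 at ε]
2. k(k(k(cons(cons(cons(a, c), c), c), c), c), k(cons(c, c), c))  →  k(k(cons(cons(a, c), c), c), k(cons(c, c), c))   [R1 at 1.1]
3. k(k(cons(cons(a, c), c), c), k(cons(c, c), c))  →  k(cons(a, c), k(cons(c, c), c))   [R1 at 1]
4. k(cons(a, c), k(cons(c, c), c))  →  k(cons(a, c), c)   [R1 at 2]
5. k(cons(a, c), c)  →  a   [R1 at ε]

a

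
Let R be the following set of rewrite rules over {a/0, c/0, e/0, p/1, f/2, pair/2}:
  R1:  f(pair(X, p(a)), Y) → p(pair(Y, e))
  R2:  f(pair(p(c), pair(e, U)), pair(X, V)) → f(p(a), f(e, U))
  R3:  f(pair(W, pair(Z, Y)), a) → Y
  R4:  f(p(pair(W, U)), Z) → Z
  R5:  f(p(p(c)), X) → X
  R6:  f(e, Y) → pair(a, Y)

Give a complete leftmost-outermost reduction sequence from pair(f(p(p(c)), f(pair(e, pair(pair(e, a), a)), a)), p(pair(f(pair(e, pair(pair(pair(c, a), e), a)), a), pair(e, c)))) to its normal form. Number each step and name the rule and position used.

1. pair(f(p(p(c)), f(pair(e, pair(pair(e, a), a)), a)), p(pair(f(pair(e, pair(pair(pair(c, a), e), a)), a), pair(e, c))))  →  pair(f(pair(e, pair(pair(e, a), a)), a), p(pair(f(pair(e, pair(pair(pair(c, a), e), a)), a), pair(e, c))))   [R5 at 1]
2. pair(f(pair(e, pair(pair(e, a), a)), a), p(pair(f(pair(e, pair(pair(pair(c, a), e), a)), a), pair(e, c))))  →  pair(a, p(pair(f(pair(e, pair(pair(pair(c, a), e), a)), a), pair(e, c))))   [R3 at 1]
3. pair(a, p(pair(f(pair(e, pair(pair(pair(c, a), e), a)), a), pair(e, c))))  →  pair(a, p(pair(a, pair(e, c))))   [R3 at 2.1.1]

pair(a, p(pair(a, pair(e, c))))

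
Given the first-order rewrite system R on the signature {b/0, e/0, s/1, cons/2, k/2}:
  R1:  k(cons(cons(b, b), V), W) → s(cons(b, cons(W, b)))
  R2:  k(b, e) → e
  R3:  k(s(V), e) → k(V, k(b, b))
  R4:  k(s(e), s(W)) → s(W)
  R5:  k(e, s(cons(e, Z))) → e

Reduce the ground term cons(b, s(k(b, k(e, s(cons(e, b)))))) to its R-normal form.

cons(b, s(e))

1. cons(b, s(k(b, k(e, s(cons(e, b))))))  →  cons(b, s(k(b, e)))   [R5 at 2.1.2]
2. cons(b, s(k(b, e)))  →  cons(b, s(e))   [R2 at 2.1]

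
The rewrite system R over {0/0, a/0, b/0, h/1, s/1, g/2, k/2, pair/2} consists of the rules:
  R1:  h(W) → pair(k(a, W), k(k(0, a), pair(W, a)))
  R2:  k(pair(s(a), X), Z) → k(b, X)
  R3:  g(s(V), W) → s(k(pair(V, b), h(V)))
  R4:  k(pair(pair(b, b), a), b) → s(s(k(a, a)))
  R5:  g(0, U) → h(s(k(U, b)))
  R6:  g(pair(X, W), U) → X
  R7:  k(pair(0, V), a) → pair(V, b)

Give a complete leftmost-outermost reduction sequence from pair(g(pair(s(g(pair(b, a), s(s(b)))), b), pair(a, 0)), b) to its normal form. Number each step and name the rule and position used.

pair(s(b), b)

1. pair(g(pair(s(g(pair(b, a), s(s(b)))), b), pair(a, 0)), b)  →  pair(s(g(pair(b, a), s(s(b)))), b)   [R6 at 1]
2. pair(s(g(pair(b, a), s(s(b)))), b)  →  pair(s(b), b)   [R6 at 1.1]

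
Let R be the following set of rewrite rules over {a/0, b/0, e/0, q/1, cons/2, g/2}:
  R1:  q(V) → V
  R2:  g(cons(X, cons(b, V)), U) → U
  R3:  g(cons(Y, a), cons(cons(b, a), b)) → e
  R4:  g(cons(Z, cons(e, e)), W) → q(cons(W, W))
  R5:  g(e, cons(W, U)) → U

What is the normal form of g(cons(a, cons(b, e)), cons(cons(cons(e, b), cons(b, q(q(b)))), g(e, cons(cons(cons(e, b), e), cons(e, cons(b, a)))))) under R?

cons(cons(cons(e, b), cons(b, b)), cons(e, cons(b, a)))

1. g(cons(a, cons(b, e)), cons(cons(cons(e, b), cons(b, q(q(b)))), g(e, cons(cons(cons(e, b), e), cons(e, cons(b, a))))))  →  cons(cons(cons(e, b), cons(b, q(q(b)))), g(e, cons(cons(cons(e, b), e), cons(e, cons(b, a)))))   [R2 at ε]
2. cons(cons(cons(e, b), cons(b, q(q(b)))), g(e, cons(cons(cons(e, b), e), cons(e, cons(b, a)))))  →  cons(cons(cons(e, b), cons(b, q(b))), g(e, cons(cons(cons(e, b), e), cons(e, cons(b, a)))))   [R1 at 1.2.2]
3. cons(cons(cons(e, b), cons(b, q(b))), g(e, cons(cons(cons(e, b), e), cons(e, cons(b, a)))))  →  cons(cons(cons(e, b), cons(b, b)), g(e, cons(cons(cons(e, b), e), cons(e, cons(b, a)))))   [R1 at 1.2.2]
4. cons(cons(cons(e, b), cons(b, b)), g(e, cons(cons(cons(e, b), e), cons(e, cons(b, a)))))  →  cons(cons(cons(e, b), cons(b, b)), cons(e, cons(b, a)))   [R5 at 2]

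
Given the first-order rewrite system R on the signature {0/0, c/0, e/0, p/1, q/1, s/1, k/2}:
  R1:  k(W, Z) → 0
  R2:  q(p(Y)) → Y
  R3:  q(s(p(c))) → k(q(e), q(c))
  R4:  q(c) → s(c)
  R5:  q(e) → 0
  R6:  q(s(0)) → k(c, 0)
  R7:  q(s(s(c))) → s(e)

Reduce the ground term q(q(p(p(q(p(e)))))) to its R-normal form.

e

1. q(q(p(p(q(p(e))))))  →  q(p(q(p(e))))   [R2 at 1]
2. q(p(q(p(e))))  →  q(p(e))   [R2 at ε]
3. q(p(e))  →  e   [R2 at ε]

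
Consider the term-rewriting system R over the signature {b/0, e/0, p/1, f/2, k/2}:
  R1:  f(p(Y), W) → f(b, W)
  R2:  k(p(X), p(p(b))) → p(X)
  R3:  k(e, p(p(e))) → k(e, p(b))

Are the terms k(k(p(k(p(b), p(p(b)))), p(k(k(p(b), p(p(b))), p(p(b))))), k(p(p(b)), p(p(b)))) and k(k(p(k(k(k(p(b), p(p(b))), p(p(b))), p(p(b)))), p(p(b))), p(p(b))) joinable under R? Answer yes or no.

Reduce t₁ = k(k(p(k(p(b), p(p(b)))), p(k(k(p(b), p(p(b))), p(p(b))))), k(p(p(b)), p(p(b)))):
1. k(k(p(k(p(b), p(p(b)))), p(k(k(p(b), p(p(b))), p(p(b))))), k(p(p(b)), p(p(b))))  →  k(k(p(p(b)), p(k(k(p(b), p(p(b))), p(p(b))))), k(p(p(b)), p(p(b))))   [R2 at 1.1.1]
2. k(k(p(p(b)), p(k(k(p(b), p(p(b))), p(p(b))))), k(p(p(b)), p(p(b))))  →  k(k(p(p(b)), p(k(p(b), p(p(b))))), k(p(p(b)), p(p(b))))   [R2 at 1.2.1.1]
3. k(k(p(p(b)), p(k(p(b), p(p(b))))), k(p(p(b)), p(p(b))))  →  k(k(p(p(b)), p(p(b))), k(p(p(b)), p(p(b))))   [R2 at 1.2.1]
4. k(k(p(p(b)), p(p(b))), k(p(p(b)), p(p(b))))  →  k(p(p(b)), k(p(p(b)), p(p(b))))   [R2 at 1]
5. k(p(p(b)), k(p(p(b)), p(p(b))))  →  k(p(p(b)), p(p(b)))   [R2 at 2]
6. k(p(p(b)), p(p(b)))  →  p(p(b))   [R2 at ε]

Reduce t₂ = k(k(p(k(k(k(p(b), p(p(b))), p(p(b))), p(p(b)))), p(p(b))), p(p(b))):
1. k(k(p(k(k(k(p(b), p(p(b))), p(p(b))), p(p(b)))), p(p(b))), p(p(b)))  →  k(p(k(k(k(p(b), p(p(b))), p(p(b))), p(p(b)))), p(p(b)))   [R2 at 1]
2. k(p(k(k(k(p(b), p(p(b))), p(p(b))), p(p(b)))), p(p(b)))  →  p(k(k(k(p(b), p(p(b))), p(p(b))), p(p(b))))   [R2 at ε]
3. p(k(k(k(p(b), p(p(b))), p(p(b))), p(p(b))))  →  p(k(k(p(b), p(p(b))), p(p(b))))   [R2 at 1.1.1]
4. p(k(k(p(b), p(p(b))), p(p(b))))  →  p(k(p(b), p(p(b))))   [R2 at 1.1]
5. p(k(p(b), p(p(b))))  →  p(p(b))   [R2 at 1]

yes — NF(t₁) = p(p(b)), NF(t₂) = p(p(b))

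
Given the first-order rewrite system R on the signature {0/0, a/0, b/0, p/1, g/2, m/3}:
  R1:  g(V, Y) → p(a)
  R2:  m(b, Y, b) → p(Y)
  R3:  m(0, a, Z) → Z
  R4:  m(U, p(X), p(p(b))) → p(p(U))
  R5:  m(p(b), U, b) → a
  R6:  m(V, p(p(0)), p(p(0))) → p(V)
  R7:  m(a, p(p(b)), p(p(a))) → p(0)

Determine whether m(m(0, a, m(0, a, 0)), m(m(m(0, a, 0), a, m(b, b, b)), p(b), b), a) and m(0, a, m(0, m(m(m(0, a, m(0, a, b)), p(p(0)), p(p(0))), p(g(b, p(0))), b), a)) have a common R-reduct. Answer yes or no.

yes — NF(t₁) = a, NF(t₂) = a

Reduce t₁ = m(m(0, a, m(0, a, 0)), m(m(m(0, a, 0), a, m(b, b, b)), p(b), b), a):
1. m(m(0, a, m(0, a, 0)), m(m(m(0, a, 0), a, m(b, b, b)), p(b), b), a)  →  m(m(0, a, 0), m(m(m(0, a, 0), a, m(b, b, b)), p(b), b), a)   [R3 at 1]
2. m(m(0, a, 0), m(m(m(0, a, 0), a, m(b, b, b)), p(b), b), a)  →  m(0, m(m(m(0, a, 0), a, m(b, b, b)), p(b), b), a)   [R3 at 1]
3. m(0, m(m(m(0, a, 0), a, m(b, b, b)), p(b), b), a)  →  m(0, m(m(0, a, m(b, b, b)), p(b), b), a)   [R3 at 2.1.1]
4. m(0, m(m(0, a, m(b, b, b)), p(b), b), a)  →  m(0, m(m(b, b, b), p(b), b), a)   [R3 at 2.1]
5. m(0, m(m(b, b, b), p(b), b), a)  →  m(0, m(p(b), p(b), b), a)   [R2 at 2.1]
6. m(0, m(p(b), p(b), b), a)  →  m(0, a, a)   [R5 at 2]
7. m(0, a, a)  →  a   [R3 at ε]

Reduce t₂ = m(0, a, m(0, m(m(m(0, a, m(0, a, b)), p(p(0)), p(p(0))), p(g(b, p(0))), b), a)):
1. m(0, a, m(0, m(m(m(0, a, m(0, a, b)), p(p(0)), p(p(0))), p(g(b, p(0))), b), a))  →  m(0, m(m(m(0, a, m(0, a, b)), p(p(0)), p(p(0))), p(g(b, p(0))), b), a)   [R3 at ε]
2. m(0, m(m(m(0, a, m(0, a, b)), p(p(0)), p(p(0))), p(g(b, p(0))), b), a)  →  m(0, m(p(m(0, a, m(0, a, b))), p(g(b, p(0))), b), a)   [R6 at 2.1]
3. m(0, m(p(m(0, a, m(0, a, b))), p(g(b, p(0))), b), a)  →  m(0, m(p(m(0, a, b)), p(g(b, p(0))), b), a)   [R3 at 2.1.1]
4. m(0, m(p(m(0, a, b)), p(g(b, p(0))), b), a)  →  m(0, m(p(b), p(g(b, p(0))), b), a)   [R3 at 2.1.1]
5. m(0, m(p(b), p(g(b, p(0))), b), a)  →  m(0, a, a)   [R5 at 2]
6. m(0, a, a)  →  a   [R3 at ε]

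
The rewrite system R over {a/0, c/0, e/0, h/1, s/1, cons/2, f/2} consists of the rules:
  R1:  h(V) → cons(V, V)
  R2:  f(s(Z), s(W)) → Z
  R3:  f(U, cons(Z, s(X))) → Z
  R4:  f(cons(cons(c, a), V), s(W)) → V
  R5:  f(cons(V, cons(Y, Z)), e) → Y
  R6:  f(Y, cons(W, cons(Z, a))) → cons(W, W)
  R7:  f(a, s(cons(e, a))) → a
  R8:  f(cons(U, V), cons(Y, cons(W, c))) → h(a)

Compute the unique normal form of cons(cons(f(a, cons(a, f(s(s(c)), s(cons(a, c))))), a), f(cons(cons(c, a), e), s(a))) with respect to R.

cons(cons(a, a), e)

1. cons(cons(f(a, cons(a, f(s(s(c)), s(cons(a, c))))), a), f(cons(cons(c, a), e), s(a)))  →  cons(cons(f(a, cons(a, s(c))), a), f(cons(cons(c, a), e), s(a)))   [R2 at 1.1.2.2]
2. cons(cons(f(a, cons(a, s(c))), a), f(cons(cons(c, a), e), s(a)))  →  cons(cons(a, a), f(cons(cons(c, a), e), s(a)))   [R3 at 1.1]
3. cons(cons(a, a), f(cons(cons(c, a), e), s(a)))  →  cons(cons(a, a), e)   [R4 at 2]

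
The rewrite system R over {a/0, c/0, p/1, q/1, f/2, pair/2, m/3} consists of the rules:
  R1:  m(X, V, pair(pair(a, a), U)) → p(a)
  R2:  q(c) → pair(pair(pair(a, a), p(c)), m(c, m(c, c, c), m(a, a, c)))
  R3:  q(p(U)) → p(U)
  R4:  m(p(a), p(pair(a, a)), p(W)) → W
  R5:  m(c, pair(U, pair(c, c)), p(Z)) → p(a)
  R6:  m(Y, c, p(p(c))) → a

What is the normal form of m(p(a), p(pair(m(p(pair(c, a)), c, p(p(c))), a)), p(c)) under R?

c

1. m(p(a), p(pair(m(p(pair(c, a)), c, p(p(c))), a)), p(c))  →  m(p(a), p(pair(a, a)), p(c))   [R6 at 2.1.1]
2. m(p(a), p(pair(a, a)), p(c))  →  c   [R4 at ε]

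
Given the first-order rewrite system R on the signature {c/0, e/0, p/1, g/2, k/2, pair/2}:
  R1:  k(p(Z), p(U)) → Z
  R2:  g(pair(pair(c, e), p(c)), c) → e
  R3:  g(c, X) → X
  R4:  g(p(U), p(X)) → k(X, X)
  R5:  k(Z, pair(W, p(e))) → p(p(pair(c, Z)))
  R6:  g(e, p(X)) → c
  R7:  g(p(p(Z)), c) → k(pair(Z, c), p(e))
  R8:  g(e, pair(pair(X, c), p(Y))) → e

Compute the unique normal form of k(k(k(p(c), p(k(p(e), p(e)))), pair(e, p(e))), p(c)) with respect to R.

p(pair(c, c))

1. k(k(k(p(c), p(k(p(e), p(e)))), pair(e, p(e))), p(c))  →  k(p(p(pair(c, k(p(c), p(k(p(e), p(e))))))), p(c))   [R5 at 1]
2. k(p(p(pair(c, k(p(c), p(k(p(e), p(e))))))), p(c))  →  p(pair(c, k(p(c), p(k(p(e), p(e))))))   [R1 at ε]
3. p(pair(c, k(p(c), p(k(p(e), p(e))))))  →  p(pair(c, c))   [R1 at 1.2]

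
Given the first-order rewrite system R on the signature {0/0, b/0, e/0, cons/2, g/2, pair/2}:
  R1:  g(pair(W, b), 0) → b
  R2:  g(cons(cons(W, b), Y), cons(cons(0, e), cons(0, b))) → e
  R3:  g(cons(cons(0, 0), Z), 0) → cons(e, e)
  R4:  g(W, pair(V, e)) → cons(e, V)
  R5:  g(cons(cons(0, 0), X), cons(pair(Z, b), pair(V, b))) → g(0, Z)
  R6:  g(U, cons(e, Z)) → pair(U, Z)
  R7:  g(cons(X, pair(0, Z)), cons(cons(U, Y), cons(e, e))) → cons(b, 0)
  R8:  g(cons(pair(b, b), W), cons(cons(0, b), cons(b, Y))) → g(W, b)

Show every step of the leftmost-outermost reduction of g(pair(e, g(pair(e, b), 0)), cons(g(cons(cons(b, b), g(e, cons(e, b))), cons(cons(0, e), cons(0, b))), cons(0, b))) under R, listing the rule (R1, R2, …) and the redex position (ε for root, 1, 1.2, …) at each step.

pair(pair(e, b), cons(0, b))

1. g(pair(e, g(pair(e, b), 0)), cons(g(cons(cons(b, b), g(e, cons(e, b))), cons(cons(0, e), cons(0, b))), cons(0, b)))  →  g(pair(e, b), cons(g(cons(cons(b, b), g(e, cons(e, b))), cons(cons(0, e), cons(0, b))), cons(0, b)))   [R1 at 1.2]
2. g(pair(e, b), cons(g(cons(cons(b, b), g(e, cons(e, b))), cons(cons(0, e), cons(0, b))), cons(0, b)))  →  g(pair(e, b), cons(e, cons(0, b)))   [R2 at 2.1]
3. g(pair(e, b), cons(e, cons(0, b)))  →  pair(pair(e, b), cons(0, b))   [R6 at ε]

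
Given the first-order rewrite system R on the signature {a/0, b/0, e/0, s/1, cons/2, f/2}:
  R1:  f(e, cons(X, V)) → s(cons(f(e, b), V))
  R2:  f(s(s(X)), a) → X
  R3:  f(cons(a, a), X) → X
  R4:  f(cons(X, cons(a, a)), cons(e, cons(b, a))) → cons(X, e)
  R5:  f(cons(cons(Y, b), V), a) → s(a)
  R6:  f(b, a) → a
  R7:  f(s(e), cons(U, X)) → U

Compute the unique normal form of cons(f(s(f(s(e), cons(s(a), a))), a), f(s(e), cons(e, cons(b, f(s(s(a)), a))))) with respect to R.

cons(a, e)

1. cons(f(s(f(s(e), cons(s(a), a))), a), f(s(e), cons(e, cons(b, f(s(s(a)), a)))))  →  cons(f(s(s(a)), a), f(s(e), cons(e, cons(b, f(s(s(a)), a)))))   [R7 at 1.1.1]
2. cons(f(s(s(a)), a), f(s(e), cons(e, cons(b, f(s(s(a)), a)))))  →  cons(a, f(s(e), cons(e, cons(b, f(s(s(a)), a)))))   [R2 at 1]
3. cons(a, f(s(e), cons(e, cons(b, f(s(s(a)), a)))))  →  cons(a, e)   [R7 at 2]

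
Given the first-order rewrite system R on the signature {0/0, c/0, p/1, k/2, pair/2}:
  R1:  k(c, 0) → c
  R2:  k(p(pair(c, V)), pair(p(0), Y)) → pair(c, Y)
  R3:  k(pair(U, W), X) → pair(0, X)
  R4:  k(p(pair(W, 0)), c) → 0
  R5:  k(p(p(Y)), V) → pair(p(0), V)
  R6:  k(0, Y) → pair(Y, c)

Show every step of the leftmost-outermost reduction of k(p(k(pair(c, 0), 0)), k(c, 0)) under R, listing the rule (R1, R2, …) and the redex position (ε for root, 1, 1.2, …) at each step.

0

1. k(p(k(pair(c, 0), 0)), k(c, 0))  →  k(p(pair(0, 0)), k(c, 0))   [R3 at 1.1]
2. k(p(pair(0, 0)), k(c, 0))  →  k(p(pair(0, 0)), c)   [R1 at 2]
3. k(p(pair(0, 0)), c)  →  0   [R4 at ε]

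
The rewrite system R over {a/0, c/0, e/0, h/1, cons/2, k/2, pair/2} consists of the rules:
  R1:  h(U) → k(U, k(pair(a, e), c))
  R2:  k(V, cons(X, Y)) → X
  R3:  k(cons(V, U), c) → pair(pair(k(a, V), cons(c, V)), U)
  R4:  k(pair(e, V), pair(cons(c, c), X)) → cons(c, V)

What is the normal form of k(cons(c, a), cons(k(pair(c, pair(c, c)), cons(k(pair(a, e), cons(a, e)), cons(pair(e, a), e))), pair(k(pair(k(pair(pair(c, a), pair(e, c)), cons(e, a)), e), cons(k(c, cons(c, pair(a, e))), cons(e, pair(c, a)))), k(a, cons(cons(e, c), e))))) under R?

a

1. k(cons(c, a), cons(k(pair(c, pair(c, c)), cons(k(pair(a, e), cons(a, e)), cons(pair(e, a), e))), pair(k(pair(k(pair(pair(c, a), pair(e, c)), cons(e, a)), e), cons(k(c, cons(c, pair(a, e))), cons(e, pair(c, a)))), k(a, cons(cons(e, c), e)))))  →  k(pair(c, pair(c, c)), cons(k(pair(a, e), cons(a, e)), cons(pair(e, a), e)))   [R2 at ε]
2. k(pair(c, pair(c, c)), cons(k(pair(a, e), cons(a, e)), cons(pair(e, a), e)))  →  k(pair(a, e), cons(a, e))   [R2 at ε]
3. k(pair(a, e), cons(a, e))  →  a   [R2 at ε]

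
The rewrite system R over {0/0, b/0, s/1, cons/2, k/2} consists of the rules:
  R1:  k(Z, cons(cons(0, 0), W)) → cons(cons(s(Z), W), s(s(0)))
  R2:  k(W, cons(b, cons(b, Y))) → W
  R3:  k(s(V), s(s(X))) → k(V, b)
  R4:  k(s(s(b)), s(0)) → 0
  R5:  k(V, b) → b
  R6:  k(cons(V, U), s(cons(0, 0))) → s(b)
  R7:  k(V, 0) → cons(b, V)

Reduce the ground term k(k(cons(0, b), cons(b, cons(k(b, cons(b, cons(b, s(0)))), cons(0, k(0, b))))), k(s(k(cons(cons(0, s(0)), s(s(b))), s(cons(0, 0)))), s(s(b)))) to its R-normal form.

1. k(k(cons(0, b), cons(b, cons(k(b, cons(b, cons(b, s(0)))), cons(0, k(0, b))))), k(s(k(cons(cons(0, s(0)), s(s(b))), s(cons(0, 0)))), s(s(b))))  →  k(k(cons(0, b), cons(b, cons(b, cons(0, k(0, b))))), k(s(k(cons(cons(0, s(0)), s(s(b))), s(cons(0, 0)))), s(s(b))))   [R2 at 1.2.2.1]
2. k(k(cons(0, b), cons(b, cons(b, cons(0, k(0, b))))), k(s(k(cons(cons(0, s(0)), s(s(b))), s(cons(0, 0)))), s(s(b))))  →  k(cons(0, b), k(s(k(cons(cons(0, s(0)), s(s(b))), s(cons(0, 0)))), s(s(b))))   [R2 at 1]
3. k(cons(0, b), k(s(k(cons(cons(0, s(0)), s(s(b))), s(cons(0, 0)))), s(s(b))))  →  k(cons(0, b), k(k(cons(cons(0, s(0)), s(s(b))), s(cons(0, 0))), b))   [R3 at 2]
4. k(cons(0, b), k(k(cons(cons(0, s(0)), s(s(b))), s(cons(0, 0))), b))  →  k(cons(0, b), b)   [R5 at 2]
5. k(cons(0, b), b)  →  b   [R5 at ε]

b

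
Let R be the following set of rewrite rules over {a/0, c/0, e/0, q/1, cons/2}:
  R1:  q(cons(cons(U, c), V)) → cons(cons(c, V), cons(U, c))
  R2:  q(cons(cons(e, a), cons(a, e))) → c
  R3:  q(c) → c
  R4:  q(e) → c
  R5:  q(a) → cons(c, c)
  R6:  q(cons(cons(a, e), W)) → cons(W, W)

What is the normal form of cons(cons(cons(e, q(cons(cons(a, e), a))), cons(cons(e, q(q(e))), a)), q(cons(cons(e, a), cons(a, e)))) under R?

1. cons(cons(cons(e, q(cons(cons(a, e), a))), cons(cons(e, q(q(e))), a)), q(cons(cons(e, a), cons(a, e))))  →  cons(cons(cons(e, cons(a, a)), cons(cons(e, q(q(e))), a)), q(cons(cons(e, a), cons(a, e))))   [R6 at 1.1.2]
2. cons(cons(cons(e, cons(a, a)), cons(cons(e, q(q(e))), a)), q(cons(cons(e, a), cons(a, e))))  →  cons(cons(cons(e, cons(a, a)), cons(cons(e, q(c)), a)), q(cons(cons(e, a), cons(a, e))))   [R4 at 1.2.1.2.1]
3. cons(cons(cons(e, cons(a, a)), cons(cons(e, q(c)), a)), q(cons(cons(e, a), cons(a, e))))  →  cons(cons(cons(e, cons(a, a)), cons(cons(e, c), a)), q(cons(cons(e, a), cons(a, e))))   [R3 at 1.2.1.2]
4. cons(cons(cons(e, cons(a, a)), cons(cons(e, c), a)), q(cons(cons(e, a), cons(a, e))))  →  cons(cons(cons(e, cons(a, a)), cons(cons(e, c), a)), c)   [R2 at 2]

cons(cons(cons(e, cons(a, a)), cons(cons(e, c), a)), c)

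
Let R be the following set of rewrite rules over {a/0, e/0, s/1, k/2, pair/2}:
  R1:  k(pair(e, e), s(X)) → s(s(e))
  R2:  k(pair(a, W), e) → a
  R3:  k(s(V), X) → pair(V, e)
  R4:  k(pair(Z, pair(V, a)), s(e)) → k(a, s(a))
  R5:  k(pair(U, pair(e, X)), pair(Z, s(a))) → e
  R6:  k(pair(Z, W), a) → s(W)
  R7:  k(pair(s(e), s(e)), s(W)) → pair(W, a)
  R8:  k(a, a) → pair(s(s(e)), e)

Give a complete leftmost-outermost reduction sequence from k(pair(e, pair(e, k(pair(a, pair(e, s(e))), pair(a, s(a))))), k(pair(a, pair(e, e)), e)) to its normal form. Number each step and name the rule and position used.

s(pair(e, e))

1. k(pair(e, pair(e, k(pair(a, pair(e, s(e))), pair(a, s(a))))), k(pair(a, pair(e, e)), e))  →  k(pair(e, pair(e, e)), k(pair(a, pair(e, e)), e))   [R5 at 1.2.2]
2. k(pair(e, pair(e, e)), k(pair(a, pair(e, e)), e))  →  k(pair(e, pair(e, e)), a)   [R2 at 2]
3. k(pair(e, pair(e, e)), a)  →  s(pair(e, e))   [R6 at ε]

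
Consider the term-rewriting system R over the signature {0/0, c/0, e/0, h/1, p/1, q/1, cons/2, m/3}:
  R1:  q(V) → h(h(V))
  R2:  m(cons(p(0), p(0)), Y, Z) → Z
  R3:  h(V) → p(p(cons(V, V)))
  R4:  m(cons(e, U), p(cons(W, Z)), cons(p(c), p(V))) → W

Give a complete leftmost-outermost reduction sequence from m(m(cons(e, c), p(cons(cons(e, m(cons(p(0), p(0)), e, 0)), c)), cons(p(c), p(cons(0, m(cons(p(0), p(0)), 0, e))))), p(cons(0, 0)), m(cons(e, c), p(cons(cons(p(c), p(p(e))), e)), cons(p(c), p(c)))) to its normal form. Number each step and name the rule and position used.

0

1. m(m(cons(e, c), p(cons(cons(e, m(cons(p(0), p(0)), e, 0)), c)), cons(p(c), p(cons(0, m(cons(p(0), p(0)), 0, e))))), p(cons(0, 0)), m(cons(e, c), p(cons(cons(p(c), p(p(e))), e)), cons(p(c), p(c))))  →  m(cons(e, m(cons(p(0), p(0)), e, 0)), p(cons(0, 0)), m(cons(e, c), p(cons(cons(p(c), p(p(e))), e)), cons(p(c), p(c))))   [R4 at 1]
2. m(cons(e, m(cons(p(0), p(0)), e, 0)), p(cons(0, 0)), m(cons(e, c), p(cons(cons(p(c), p(p(e))), e)), cons(p(c), p(c))))  →  m(cons(e, 0), p(cons(0, 0)), m(cons(e, c), p(cons(cons(p(c), p(p(e))), e)), cons(p(c), p(c))))   [R2 at 1.2]
3. m(cons(e, 0), p(cons(0, 0)), m(cons(e, c), p(cons(cons(p(c), p(p(e))), e)), cons(p(c), p(c))))  →  m(cons(e, 0), p(cons(0, 0)), cons(p(c), p(p(e))))   [R4 at 3]
4. m(cons(e, 0), p(cons(0, 0)), cons(p(c), p(p(e))))  →  0   [R4 at ε]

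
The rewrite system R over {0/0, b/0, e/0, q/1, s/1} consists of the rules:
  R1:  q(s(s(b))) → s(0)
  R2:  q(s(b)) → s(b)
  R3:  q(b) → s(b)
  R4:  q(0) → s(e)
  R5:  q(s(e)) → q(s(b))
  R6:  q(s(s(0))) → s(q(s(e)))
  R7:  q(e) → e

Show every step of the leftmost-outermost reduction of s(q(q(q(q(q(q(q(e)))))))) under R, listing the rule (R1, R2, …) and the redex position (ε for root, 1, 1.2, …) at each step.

1. s(q(q(q(q(q(q(q(e))))))))  →  s(q(q(q(q(q(q(e)))))))   [R7 at 1.1.1.1.1.1.1]
2. s(q(q(q(q(q(q(e)))))))  →  s(q(q(q(q(q(e))))))   [R7 at 1.1.1.1.1.1]
3. s(q(q(q(q(q(e))))))  →  s(q(q(q(q(e)))))   [R7 at 1.1.1.1.1]
4. s(q(q(q(q(e)))))  →  s(q(q(q(e))))   [R7 at 1.1.1.1]
5. s(q(q(q(e))))  →  s(q(q(e)))   [R7 at 1.1.1]
6. s(q(q(e)))  →  s(q(e))   [R7 at 1.1]
7. s(q(e))  →  s(e)   [R7 at 1]

s(e)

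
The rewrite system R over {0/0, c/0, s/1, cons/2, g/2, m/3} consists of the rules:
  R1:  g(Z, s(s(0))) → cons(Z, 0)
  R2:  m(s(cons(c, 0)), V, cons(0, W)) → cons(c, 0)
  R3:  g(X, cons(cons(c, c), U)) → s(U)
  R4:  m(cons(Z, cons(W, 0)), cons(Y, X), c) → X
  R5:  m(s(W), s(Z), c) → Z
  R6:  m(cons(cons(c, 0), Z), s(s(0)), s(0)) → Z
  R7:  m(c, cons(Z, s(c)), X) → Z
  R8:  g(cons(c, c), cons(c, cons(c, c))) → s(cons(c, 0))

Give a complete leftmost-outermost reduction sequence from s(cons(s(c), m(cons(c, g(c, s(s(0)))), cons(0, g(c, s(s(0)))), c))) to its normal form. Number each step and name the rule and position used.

1. s(cons(s(c), m(cons(c, g(c, s(s(0)))), cons(0, g(c, s(s(0)))), c)))  →  s(cons(s(c), m(cons(c, cons(c, 0)), cons(0, g(c, s(s(0)))), c)))   [R1 at 1.2.1.2]
2. s(cons(s(c), m(cons(c, cons(c, 0)), cons(0, g(c, s(s(0)))), c)))  →  s(cons(s(c), g(c, s(s(0)))))   [R4 at 1.2]
3. s(cons(s(c), g(c, s(s(0)))))  →  s(cons(s(c), cons(c, 0)))   [R1 at 1.2]

s(cons(s(c), cons(c, 0)))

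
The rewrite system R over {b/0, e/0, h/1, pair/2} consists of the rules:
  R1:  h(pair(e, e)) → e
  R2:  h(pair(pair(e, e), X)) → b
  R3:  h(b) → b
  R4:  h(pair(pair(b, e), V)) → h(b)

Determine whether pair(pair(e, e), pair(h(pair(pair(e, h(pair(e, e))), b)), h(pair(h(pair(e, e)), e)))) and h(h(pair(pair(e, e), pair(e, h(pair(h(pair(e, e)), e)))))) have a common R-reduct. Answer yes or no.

Reduce t₁ = pair(pair(e, e), pair(h(pair(pair(e, h(pair(e, e))), b)), h(pair(h(pair(e, e)), e)))):
1. pair(pair(e, e), pair(h(pair(pair(e, h(pair(e, e))), b)), h(pair(h(pair(e, e)), e))))  →  pair(pair(e, e), pair(h(pair(pair(e, e), b)), h(pair(h(pair(e, e)), e))))   [R1 at 2.1.1.1.2]
2. pair(pair(e, e), pair(h(pair(pair(e, e), b)), h(pair(h(pair(e, e)), e))))  →  pair(pair(e, e), pair(b, h(pair(h(pair(e, e)), e))))   [R2 at 2.1]
3. pair(pair(e, e), pair(b, h(pair(h(pair(e, e)), e))))  →  pair(pair(e, e), pair(b, h(pair(e, e))))   [R1 at 2.2.1.1]
4. pair(pair(e, e), pair(b, h(pair(e, e))))  →  pair(pair(e, e), pair(b, e))   [R1 at 2.2]

Reduce t₂ = h(h(pair(pair(e, e), pair(e, h(pair(h(pair(e, e)), e)))))):
1. h(h(pair(pair(e, e), pair(e, h(pair(h(pair(e, e)), e))))))  →  h(b)   [R2 at 1]
2. h(b)  →  b   [R3 at ε]

no — NF(t₁) = pair(pair(e, e), pair(b, e)), NF(t₂) = b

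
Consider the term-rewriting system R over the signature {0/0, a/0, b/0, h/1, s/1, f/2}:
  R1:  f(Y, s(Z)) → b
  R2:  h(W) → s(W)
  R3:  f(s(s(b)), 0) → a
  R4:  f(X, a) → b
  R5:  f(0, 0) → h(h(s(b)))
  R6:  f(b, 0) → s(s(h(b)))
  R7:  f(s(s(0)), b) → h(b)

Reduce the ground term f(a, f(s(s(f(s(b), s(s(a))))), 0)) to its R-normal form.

1. f(a, f(s(s(f(s(b), s(s(a))))), 0))  →  f(a, f(s(s(b)), 0))   [R1 at 2.1.1.1]
2. f(a, f(s(s(b)), 0))  →  f(a, a)   [R3 at 2]
3. f(a, a)  →  b   [R4 at ε]

b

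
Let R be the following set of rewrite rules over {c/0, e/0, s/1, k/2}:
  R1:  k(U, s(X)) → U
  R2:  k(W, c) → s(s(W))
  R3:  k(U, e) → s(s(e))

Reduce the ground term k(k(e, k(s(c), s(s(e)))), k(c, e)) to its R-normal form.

e

1. k(k(e, k(s(c), s(s(e)))), k(c, e))  →  k(k(e, s(c)), k(c, e))   [R1 at 1.2]
2. k(k(e, s(c)), k(c, e))  →  k(e, k(c, e))   [R1 at 1]
3. k(e, k(c, e))  →  k(e, s(s(e)))   [R3 at 2]
4. k(e, s(s(e)))  →  e   [R1 at ε]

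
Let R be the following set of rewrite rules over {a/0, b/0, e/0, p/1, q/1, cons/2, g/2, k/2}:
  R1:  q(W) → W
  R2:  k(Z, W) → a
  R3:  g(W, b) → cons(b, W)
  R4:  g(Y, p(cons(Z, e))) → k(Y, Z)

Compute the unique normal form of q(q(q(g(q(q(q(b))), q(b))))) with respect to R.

cons(b, b)

1. q(q(q(g(q(q(q(b))), q(b)))))  →  q(q(g(q(q(q(b))), q(b))))   [R1 at ε]
2. q(q(g(q(q(q(b))), q(b))))  →  q(g(q(q(q(b))), q(b)))   [R1 at ε]
3. q(g(q(q(q(b))), q(b)))  →  g(q(q(q(b))), q(b))   [R1 at ε]
4. g(q(q(q(b))), q(b))  →  g(q(q(b)), q(b))   [R1 at 1]
5. g(q(q(b)), q(b))  →  g(q(b), q(b))   [R1 at 1]
6. g(q(b), q(b))  →  g(b, q(b))   [R1 at 1]
7. g(b, q(b))  →  g(b, b)   [R1 at 2]
8. g(b, b)  →  cons(b, b)   [R3 at ε]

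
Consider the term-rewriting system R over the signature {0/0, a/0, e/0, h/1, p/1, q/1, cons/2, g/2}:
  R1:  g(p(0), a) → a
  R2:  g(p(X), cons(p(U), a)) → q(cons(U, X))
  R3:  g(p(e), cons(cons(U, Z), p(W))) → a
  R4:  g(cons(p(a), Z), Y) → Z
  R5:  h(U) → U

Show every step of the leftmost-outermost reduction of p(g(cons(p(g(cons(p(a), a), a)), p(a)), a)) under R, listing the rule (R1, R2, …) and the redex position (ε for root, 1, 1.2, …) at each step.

p(p(a))

1. p(g(cons(p(g(cons(p(a), a), a)), p(a)), a))  →  p(g(cons(p(a), p(a)), a))   [R4 at 1.1.1.1]
2. p(g(cons(p(a), p(a)), a))  →  p(p(a))   [R4 at 1]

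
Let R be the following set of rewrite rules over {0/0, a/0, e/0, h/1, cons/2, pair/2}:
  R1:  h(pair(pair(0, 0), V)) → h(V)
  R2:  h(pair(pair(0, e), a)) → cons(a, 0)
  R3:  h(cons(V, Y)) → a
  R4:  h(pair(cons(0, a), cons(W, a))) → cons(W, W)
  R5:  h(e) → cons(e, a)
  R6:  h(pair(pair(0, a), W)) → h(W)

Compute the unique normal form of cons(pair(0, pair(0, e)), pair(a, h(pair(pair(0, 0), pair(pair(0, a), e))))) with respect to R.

cons(pair(0, pair(0, e)), pair(a, cons(e, a)))

1. cons(pair(0, pair(0, e)), pair(a, h(pair(pair(0, 0), pair(pair(0, a), e)))))  →  cons(pair(0, pair(0, e)), pair(a, h(pair(pair(0, a), e))))   [R1 at 2.2]
2. cons(pair(0, pair(0, e)), pair(a, h(pair(pair(0, a), e))))  →  cons(pair(0, pair(0, e)), pair(a, h(e)))   [R6 at 2.2]
3. cons(pair(0, pair(0, e)), pair(a, h(e)))  →  cons(pair(0, pair(0, e)), pair(a, cons(e, a)))   [R5 at 2.2]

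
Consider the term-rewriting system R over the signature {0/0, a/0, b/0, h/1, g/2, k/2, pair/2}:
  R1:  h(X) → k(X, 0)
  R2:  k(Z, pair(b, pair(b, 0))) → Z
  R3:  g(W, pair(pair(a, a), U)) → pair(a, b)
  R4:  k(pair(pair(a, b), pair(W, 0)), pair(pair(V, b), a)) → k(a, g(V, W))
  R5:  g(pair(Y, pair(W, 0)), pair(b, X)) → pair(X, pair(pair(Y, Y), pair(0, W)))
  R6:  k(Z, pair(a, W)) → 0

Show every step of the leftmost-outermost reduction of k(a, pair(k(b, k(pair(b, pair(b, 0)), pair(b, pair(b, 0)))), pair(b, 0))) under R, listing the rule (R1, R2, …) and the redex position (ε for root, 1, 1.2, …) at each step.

a

1. k(a, pair(k(b, k(pair(b, pair(b, 0)), pair(b, pair(b, 0)))), pair(b, 0)))  →  k(a, pair(k(b, pair(b, pair(b, 0))), pair(b, 0)))   [R2 at 2.1.2]
2. k(a, pair(k(b, pair(b, pair(b, 0))), pair(b, 0)))  →  k(a, pair(b, pair(b, 0)))   [R2 at 2.1]
3. k(a, pair(b, pair(b, 0)))  →  a   [R2 at ε]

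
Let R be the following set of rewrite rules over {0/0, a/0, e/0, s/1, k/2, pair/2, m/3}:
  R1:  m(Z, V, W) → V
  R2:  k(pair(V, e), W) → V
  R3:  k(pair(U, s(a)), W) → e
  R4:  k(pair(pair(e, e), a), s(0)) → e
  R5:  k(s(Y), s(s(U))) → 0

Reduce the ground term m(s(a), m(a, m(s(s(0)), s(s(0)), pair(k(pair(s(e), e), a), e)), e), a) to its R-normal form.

1. m(s(a), m(a, m(s(s(0)), s(s(0)), pair(k(pair(s(e), e), a), e)), e), a)  →  m(a, m(s(s(0)), s(s(0)), pair(k(pair(s(e), e), a), e)), e)   [R1 at ε]
2. m(a, m(s(s(0)), s(s(0)), pair(k(pair(s(e), e), a), e)), e)  →  m(s(s(0)), s(s(0)), pair(k(pair(s(e), e), a), e))   [R1 at ε]
3. m(s(s(0)), s(s(0)), pair(k(pair(s(e), e), a), e))  →  s(s(0))   [R1 at ε]

s(s(0))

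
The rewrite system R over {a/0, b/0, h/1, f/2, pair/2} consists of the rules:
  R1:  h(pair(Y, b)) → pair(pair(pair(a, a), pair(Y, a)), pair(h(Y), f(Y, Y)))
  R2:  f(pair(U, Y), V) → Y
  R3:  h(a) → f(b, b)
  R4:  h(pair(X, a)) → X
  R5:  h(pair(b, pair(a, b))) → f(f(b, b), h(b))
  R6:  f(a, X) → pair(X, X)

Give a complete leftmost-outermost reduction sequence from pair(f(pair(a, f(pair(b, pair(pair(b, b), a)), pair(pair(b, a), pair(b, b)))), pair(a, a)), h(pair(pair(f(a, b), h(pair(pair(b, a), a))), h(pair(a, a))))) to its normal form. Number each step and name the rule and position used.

1. pair(f(pair(a, f(pair(b, pair(pair(b, b), a)), pair(pair(b, a), pair(b, b)))), pair(a, a)), h(pair(pair(f(a, b), h(pair(pair(b, a), a))), h(pair(a, a)))))  →  pair(f(pair(b, pair(pair(b, b), a)), pair(pair(b, a), pair(b, b))), h(pair(pair(f(a, b), h(pair(pair(b, a), a))), h(pair(a, a)))))   [R2 at 1]
2. pair(f(pair(b, pair(pair(b, b), a)), pair(pair(b, a), pair(b, b))), h(pair(pair(f(a, b), h(pair(pair(b, a), a))), h(pair(a, a)))))  →  pair(pair(pair(b, b), a), h(pair(pair(f(a, b), h(pair(pair(b, a), a))), h(pair(a, a)))))   [R2 at 1]
3. pair(pair(pair(b, b), a), h(pair(pair(f(a, b), h(pair(pair(b, a), a))), h(pair(a, a)))))  →  pair(pair(pair(b, b), a), h(pair(pair(pair(b, b), h(pair(pair(b, a), a))), h(pair(a, a)))))   [R6 at 2.1.1.1]
4. pair(pair(pair(b, b), a), h(pair(pair(pair(b, b), h(pair(pair(b, a), a))), h(pair(a, a)))))  →  pair(pair(pair(b, b), a), h(pair(pair(pair(b, b), pair(b, a)), h(pair(a, a)))))   [R4 at 2.1.1.2]
5. pair(pair(pair(b, b), a), h(pair(pair(pair(b, b), pair(b, a)), h(pair(a, a)))))  →  pair(pair(pair(b, b), a), h(pair(pair(pair(b, b), pair(b, a)), a)))   [R4 at 2.1.2]
6. pair(pair(pair(b, b), a), h(pair(pair(pair(b, b), pair(b, a)), a)))  →  pair(pair(pair(b, b), a), pair(pair(b, b), pair(b, a)))   [R4 at 2]

pair(pair(pair(b, b), a), pair(pair(b, b), pair(b, a)))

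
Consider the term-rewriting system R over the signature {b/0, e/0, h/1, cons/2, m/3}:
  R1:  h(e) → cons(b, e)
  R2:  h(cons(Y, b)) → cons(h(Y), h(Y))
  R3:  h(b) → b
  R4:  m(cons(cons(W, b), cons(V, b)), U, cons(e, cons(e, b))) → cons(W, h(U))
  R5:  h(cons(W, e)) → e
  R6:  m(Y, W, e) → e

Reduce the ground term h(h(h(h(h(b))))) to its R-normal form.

b

1. h(h(h(h(h(b)))))  →  h(h(h(h(b))))   [R3 at 1.1.1.1]
2. h(h(h(h(b))))  →  h(h(h(b)))   [R3 at 1.1.1]
3. h(h(h(b)))  →  h(h(b))   [R3 at 1.1]
4. h(h(b))  →  h(b)   [R3 at 1]
5. h(b)  →  b   [R3 at ε]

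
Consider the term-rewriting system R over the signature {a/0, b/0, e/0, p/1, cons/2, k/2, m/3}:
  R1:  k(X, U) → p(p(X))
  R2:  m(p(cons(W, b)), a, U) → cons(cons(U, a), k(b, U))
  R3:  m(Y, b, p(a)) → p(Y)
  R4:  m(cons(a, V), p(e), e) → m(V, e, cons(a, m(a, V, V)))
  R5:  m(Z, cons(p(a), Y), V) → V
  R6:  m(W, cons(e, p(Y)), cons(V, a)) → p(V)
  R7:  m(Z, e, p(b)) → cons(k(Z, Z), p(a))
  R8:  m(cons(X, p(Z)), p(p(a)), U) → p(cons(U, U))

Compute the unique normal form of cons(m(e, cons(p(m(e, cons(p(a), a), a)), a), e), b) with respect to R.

cons(e, b)

1. cons(m(e, cons(p(m(e, cons(p(a), a), a)), a), e), b)  →  cons(m(e, cons(p(a), a), e), b)   [R5 at 1.2.1.1]
2. cons(m(e, cons(p(a), a), e), b)  →  cons(e, b)   [R5 at 1]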